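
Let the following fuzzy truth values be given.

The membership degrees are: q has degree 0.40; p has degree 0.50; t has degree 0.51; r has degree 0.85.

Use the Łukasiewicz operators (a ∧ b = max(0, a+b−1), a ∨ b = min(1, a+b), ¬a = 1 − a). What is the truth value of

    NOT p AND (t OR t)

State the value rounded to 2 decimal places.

NOT p = 1 − 0.50 = 0.50
t OR t = min(1, a+b) on (0.51, 0.51) = 1.00
NOT p AND (t OR t) = max(0, a+b−1) on (0.50, 1.00) = 0.50

0.50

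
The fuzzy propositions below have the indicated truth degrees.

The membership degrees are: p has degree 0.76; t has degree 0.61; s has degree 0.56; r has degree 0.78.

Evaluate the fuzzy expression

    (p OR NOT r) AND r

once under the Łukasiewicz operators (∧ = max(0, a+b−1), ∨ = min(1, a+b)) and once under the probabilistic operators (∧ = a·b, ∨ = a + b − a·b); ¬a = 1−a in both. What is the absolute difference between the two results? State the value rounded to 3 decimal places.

Under Łukasiewicz:
  NOT r = 1 − 0.78 = 0.22
  p OR NOT r = min(1, a+b) on (0.76, 0.22) = 0.98
  (p OR NOT r) AND r = max(0, a+b−1) on (0.98, 0.78) = 0.76
  → value = 0.7600
Under probabilistic:
  NOT r = 1 − 0.7800 = 0.2200
  p OR NOT r = a + b − a·b on (0.7600, 0.2200) = 0.8128
  (p OR NOT r) AND r = a·b on (0.8128, 0.7800) = 0.6340
  → value = 0.6340
|0.7600 − 0.6340| = 0.126

0.126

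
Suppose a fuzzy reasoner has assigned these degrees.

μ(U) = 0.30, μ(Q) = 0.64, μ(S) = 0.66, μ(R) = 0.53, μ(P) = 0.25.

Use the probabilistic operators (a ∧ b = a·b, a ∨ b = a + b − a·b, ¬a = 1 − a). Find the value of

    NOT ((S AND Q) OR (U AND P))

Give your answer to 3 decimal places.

0.534

S AND Q = a·b on (0.6600, 0.6400) = 0.4224
U AND P = a·b on (0.3000, 0.2500) = 0.0750
(S AND Q) OR (U AND P) = a + b − a·b on (0.4224, 0.0750) = 0.4657
NOT ((S AND Q) OR (U AND P)) = 1 − 0.4657 = 0.5343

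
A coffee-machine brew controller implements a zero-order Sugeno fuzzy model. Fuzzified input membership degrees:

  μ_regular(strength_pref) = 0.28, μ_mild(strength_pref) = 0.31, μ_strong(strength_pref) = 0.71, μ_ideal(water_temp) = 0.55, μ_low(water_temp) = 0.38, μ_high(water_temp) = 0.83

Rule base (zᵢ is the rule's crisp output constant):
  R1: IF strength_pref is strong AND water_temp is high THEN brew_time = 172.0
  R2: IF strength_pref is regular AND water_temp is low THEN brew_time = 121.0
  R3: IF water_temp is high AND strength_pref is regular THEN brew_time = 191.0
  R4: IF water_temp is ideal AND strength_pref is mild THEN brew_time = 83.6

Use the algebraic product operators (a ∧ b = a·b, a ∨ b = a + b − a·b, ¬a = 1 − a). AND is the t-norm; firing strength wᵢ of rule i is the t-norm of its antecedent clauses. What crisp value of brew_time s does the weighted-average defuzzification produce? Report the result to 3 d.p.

R1 (z=172.0): strong=0.71, high=0.83; AND[a·b] → w = 0.5893
R2 (z=121.0): regular=0.28, low=0.38; AND[a·b] → w = 0.1064
R3 (z=191.0): high=0.83, regular=0.28; AND[a·b] → w = 0.2324
R4 (z=83.6): ideal=0.55, mild=0.31; AND[a·b] → w = 0.1705
Weighted average = (0.5893·172.0 + 0.1064·121.0 + 0.2324·191.0 + 0.1705·83.6) / (0.5893 + 0.1064 + 0.2324 + 0.1705)
  = 172.8762 / 1.0986 = 157.360

157.360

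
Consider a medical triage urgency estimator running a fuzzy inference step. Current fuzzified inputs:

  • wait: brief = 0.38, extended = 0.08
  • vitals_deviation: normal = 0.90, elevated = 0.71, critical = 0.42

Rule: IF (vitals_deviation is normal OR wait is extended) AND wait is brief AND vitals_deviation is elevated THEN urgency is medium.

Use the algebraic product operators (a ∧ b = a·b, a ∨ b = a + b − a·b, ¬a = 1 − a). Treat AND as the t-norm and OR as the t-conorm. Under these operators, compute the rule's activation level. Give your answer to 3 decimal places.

0.245

firing strength: (normal=0.90 OR extended=0.08) = 0.9080; AND[a·b] with brief=0.38, elevated=0.71 → w = 0.2450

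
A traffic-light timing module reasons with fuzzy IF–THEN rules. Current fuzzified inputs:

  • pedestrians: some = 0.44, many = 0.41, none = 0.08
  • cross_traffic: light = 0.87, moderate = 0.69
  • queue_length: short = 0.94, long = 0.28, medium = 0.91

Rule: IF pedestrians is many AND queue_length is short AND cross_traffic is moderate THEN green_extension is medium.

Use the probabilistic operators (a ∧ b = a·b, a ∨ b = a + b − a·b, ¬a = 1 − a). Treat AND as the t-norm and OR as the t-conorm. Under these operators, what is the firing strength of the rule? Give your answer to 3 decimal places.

0.266

firing strength: many=0.41, short=0.94, moderate=0.69; AND[a·b] → w = 0.2659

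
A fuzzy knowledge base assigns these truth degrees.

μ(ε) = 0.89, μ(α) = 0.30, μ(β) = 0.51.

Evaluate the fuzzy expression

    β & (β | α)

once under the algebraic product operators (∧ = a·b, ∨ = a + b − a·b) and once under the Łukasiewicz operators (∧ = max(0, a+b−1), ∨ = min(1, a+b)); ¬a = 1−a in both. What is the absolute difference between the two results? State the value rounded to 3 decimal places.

0.015

Under algebraic product:
  β | α = a + b − a·b on (0.5100, 0.3000) = 0.6570
  β & (β | α) = a·b on (0.5100, 0.6570) = 0.3351
  → value = 0.3351
Under Łukasiewicz:
  β | α = min(1, a+b) on (0.51, 0.30) = 0.81
  β & (β | α) = max(0, a+b−1) on (0.51, 0.81) = 0.32
  → value = 0.3200
|0.3351 − 0.3200| = 0.015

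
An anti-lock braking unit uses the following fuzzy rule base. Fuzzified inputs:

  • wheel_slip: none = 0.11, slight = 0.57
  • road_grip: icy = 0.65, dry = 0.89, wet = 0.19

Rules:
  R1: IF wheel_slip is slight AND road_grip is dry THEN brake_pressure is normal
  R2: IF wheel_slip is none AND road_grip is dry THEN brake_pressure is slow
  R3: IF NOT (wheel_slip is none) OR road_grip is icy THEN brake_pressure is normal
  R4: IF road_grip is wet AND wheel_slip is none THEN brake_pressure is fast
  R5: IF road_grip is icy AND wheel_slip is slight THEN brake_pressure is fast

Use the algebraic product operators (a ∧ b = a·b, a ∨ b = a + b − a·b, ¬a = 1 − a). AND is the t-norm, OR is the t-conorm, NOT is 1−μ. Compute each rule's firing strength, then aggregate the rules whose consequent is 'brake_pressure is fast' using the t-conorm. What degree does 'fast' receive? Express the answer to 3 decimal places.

R1: slight=0.57, dry=0.89; AND[a·b] → w = 0.5073
R2: none=0.11, dry=0.89; AND[a·b] → w = 0.0979
R3: ¬none=1−0.11=0.89, icy=0.65; OR[a + b − a·b] → w = 0.9615
R4: wet=0.19, none=0.11; AND[a·b] → w = 0.0209
R5: icy=0.65, slight=0.57; AND[a·b] → w = 0.3705
Rules with consequent 'fast': {R4, R5} → strengths 0.0209, 0.3705
Aggregate via t-conorm [a + b − a·b]: 0.3837

0.384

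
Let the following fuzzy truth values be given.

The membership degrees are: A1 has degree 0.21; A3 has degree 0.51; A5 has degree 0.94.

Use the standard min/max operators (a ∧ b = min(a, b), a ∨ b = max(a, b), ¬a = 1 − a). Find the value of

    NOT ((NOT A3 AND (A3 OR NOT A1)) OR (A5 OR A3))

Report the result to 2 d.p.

NOT A3 = 1 − 0.51 = 0.49
NOT A1 = 1 − 0.21 = 0.79
A3 OR NOT A1 = max(a, b) on (0.51, 0.79) = 0.79
NOT A3 AND (A3 OR NOT A1) = min(a, b) on (0.49, 0.79) = 0.49
A5 OR A3 = max(a, b) on (0.94, 0.51) = 0.94
(NOT A3 AND (A3 OR NOT A1)) OR (A5 OR A3) = max(a, b) on (0.49, 0.94) = 0.94
NOT ((NOT A3 AND (A3 OR NOT A1)) OR (A5 OR A3)) = 1 − 0.94 = 0.06

0.06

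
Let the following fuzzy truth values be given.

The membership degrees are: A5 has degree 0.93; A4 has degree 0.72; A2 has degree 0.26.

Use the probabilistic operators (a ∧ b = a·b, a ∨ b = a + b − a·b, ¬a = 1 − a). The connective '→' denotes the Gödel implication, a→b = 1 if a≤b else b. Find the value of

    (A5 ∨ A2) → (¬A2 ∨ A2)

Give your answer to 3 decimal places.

A5 ∨ A2 = a + b − a·b on (0.9300, 0.2600) = 0.9482
¬A2 = 1 − 0.2600 = 0.7400
¬A2 ∨ A2 = a + b − a·b on (0.7400, 0.2600) = 0.8076
(A5 ∨ A2) → (¬A2 ∨ A2)  [Gödel: 1 if a≤b else b] with a=0.9482, b=0.8076 → 0.8076

0.808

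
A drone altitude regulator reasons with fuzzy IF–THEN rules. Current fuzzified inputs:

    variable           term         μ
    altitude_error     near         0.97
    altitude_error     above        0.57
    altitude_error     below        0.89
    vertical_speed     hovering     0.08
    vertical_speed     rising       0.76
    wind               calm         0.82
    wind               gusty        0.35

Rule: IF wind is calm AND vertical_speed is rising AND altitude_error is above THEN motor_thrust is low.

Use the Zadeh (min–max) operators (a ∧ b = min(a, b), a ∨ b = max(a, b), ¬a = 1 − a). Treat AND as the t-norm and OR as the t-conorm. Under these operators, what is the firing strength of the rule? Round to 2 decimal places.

0.57

firing strength: calm=0.82, rising=0.76, above=0.57; AND[min(a, b)] → w = 0.57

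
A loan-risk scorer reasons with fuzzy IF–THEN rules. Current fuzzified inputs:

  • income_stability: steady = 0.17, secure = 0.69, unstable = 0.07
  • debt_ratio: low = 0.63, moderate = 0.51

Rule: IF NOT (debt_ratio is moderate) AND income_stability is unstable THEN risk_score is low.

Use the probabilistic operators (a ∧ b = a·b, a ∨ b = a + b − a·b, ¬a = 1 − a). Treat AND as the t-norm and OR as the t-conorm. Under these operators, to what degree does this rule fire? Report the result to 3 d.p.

0.034

firing strength: ¬moderate=1−0.51=0.49, unstable=0.07; AND[a·b] → w = 0.0343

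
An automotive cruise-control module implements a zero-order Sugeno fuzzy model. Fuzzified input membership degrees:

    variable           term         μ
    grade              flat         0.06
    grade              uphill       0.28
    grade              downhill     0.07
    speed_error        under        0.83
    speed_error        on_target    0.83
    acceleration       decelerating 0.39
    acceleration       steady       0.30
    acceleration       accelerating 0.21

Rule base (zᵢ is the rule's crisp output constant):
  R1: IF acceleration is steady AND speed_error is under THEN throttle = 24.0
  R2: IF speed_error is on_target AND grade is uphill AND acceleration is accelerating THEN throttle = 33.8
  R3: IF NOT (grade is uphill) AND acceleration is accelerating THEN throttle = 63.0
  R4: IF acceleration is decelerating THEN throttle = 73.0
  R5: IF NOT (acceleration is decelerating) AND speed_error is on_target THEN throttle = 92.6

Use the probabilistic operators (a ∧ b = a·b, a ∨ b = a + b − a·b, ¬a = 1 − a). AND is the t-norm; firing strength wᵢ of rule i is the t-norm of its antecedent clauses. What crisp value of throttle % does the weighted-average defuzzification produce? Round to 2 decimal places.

68.76

R1 (z=24.0): steady=0.30, under=0.83; AND[a·b] → w = 0.2490
R2 (z=33.8): on_target=0.83, uphill=0.28, accelerating=0.21; AND[a·b] → w = 0.0488
R3 (z=63.0): ¬uphill=1−0.28=0.72, accelerating=0.21; AND[a·b] → w = 0.1512
R4 (z=73.0): decelerating=0.39 → w = 0.3900
R5 (z=92.6): ¬decelerating=1−0.39=0.61, on_target=0.83; AND[a·b] → w = 0.5063
Weighted average = (0.2490·24.0 + 0.0488·33.8 + 0.1512·63.0 + 0.3900·73.0 + 0.5063·92.6) / (0.2490 + 0.0488 + 0.1512 + 0.3900 + 0.5063)
  = 92.5046 / 1.3453 = 68.76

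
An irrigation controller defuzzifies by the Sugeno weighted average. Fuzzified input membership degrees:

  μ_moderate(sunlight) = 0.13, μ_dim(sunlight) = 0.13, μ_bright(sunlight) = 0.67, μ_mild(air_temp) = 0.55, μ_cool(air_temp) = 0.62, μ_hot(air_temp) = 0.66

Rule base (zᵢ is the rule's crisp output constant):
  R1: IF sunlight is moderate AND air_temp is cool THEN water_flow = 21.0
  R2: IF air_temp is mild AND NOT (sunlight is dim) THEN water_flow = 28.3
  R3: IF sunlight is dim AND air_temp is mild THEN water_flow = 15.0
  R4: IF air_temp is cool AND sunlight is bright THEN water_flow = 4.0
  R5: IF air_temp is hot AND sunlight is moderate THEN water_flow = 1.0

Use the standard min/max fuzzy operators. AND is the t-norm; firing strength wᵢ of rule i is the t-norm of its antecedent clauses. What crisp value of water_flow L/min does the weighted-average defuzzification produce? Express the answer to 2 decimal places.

R1 (z=21.0): moderate=0.13, cool=0.62; AND[min(a, b)] → w = 0.13
R2 (z=28.3): mild=0.55, ¬dim=1−0.13=0.87; AND[min(a, b)] → w = 0.55
R3 (z=15.0): dim=0.13, mild=0.55; AND[min(a, b)] → w = 0.13
R4 (z=4.0): cool=0.62, bright=0.67; AND[min(a, b)] → w = 0.62
R5 (z=1.0): hot=0.66, moderate=0.13; AND[min(a, b)] → w = 0.13
Weighted average = (0.13·21.0 + 0.55·28.3 + 0.13·15.0 + 0.62·4.0 + 0.13·1.0) / (0.13 + 0.55 + 0.13 + 0.62 + 0.13)
  = 22.8550 / 1.5600 = 14.65

14.65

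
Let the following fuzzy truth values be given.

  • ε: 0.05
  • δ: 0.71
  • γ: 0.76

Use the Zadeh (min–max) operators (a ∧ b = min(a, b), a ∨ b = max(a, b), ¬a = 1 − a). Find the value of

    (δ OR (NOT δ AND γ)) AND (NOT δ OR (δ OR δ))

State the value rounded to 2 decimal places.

NOT δ = 1 − 0.71 = 0.29
NOT δ AND γ = min(a, b) on (0.29, 0.76) = 0.29
δ OR (NOT δ AND γ) = max(a, b) on (0.71, 0.29) = 0.71
NOT δ = 1 − 0.71 = 0.29
δ OR δ = max(a, b) on (0.71, 0.71) = 0.71
NOT δ OR (δ OR δ) = max(a, b) on (0.29, 0.71) = 0.71
(δ OR (NOT δ AND γ)) AND (NOT δ OR (δ OR δ)) = min(a, b) on (0.71, 0.71) = 0.71

0.71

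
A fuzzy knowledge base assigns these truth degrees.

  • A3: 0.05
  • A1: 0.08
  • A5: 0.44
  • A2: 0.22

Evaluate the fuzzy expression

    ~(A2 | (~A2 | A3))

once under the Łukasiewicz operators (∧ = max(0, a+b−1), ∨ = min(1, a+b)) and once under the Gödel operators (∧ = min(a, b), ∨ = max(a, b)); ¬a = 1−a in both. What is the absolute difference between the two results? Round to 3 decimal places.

0.220

Under Łukasiewicz:
  ~A2 = 1 − 0.22 = 0.78
  ~A2 | A3 = min(1, a+b) on (0.78, 0.05) = 0.83
  A2 | (~A2 | A3) = min(1, a+b) on (0.22, 0.83) = 1.00
  ~(A2 | (~A2 | A3)) = 1 − 1.00 = 0.00
  → value = 0.0000
Under Gödel:
  ~A2 = 1 − 0.22 = 0.78
  ~A2 | A3 = max(a, b) on (0.78, 0.05) = 0.78
  A2 | (~A2 | A3) = max(a, b) on (0.22, 0.78) = 0.78
  ~(A2 | (~A2 | A3)) = 1 − 0.78 = 0.22
  → value = 0.2200
|0.0000 − 0.2200| = 0.220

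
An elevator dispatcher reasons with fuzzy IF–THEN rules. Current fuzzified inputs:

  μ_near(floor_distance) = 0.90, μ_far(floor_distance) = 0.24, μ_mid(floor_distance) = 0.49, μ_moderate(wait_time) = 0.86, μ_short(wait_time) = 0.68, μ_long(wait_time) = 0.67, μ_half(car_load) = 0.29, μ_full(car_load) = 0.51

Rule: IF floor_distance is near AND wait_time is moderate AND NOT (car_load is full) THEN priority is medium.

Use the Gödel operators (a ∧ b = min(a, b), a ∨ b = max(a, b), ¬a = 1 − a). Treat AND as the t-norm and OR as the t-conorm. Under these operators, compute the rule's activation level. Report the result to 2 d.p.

0.49

firing strength: near=0.90, moderate=0.86, ¬full=1−0.51=0.49; AND[min(a, b)] → w = 0.49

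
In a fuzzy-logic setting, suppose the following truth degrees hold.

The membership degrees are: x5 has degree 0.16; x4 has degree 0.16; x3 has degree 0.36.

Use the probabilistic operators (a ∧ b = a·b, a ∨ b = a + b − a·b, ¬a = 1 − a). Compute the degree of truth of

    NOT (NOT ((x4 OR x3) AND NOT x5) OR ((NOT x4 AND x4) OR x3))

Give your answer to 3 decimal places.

x4 OR x3 = a + b − a·b on (0.1600, 0.3600) = 0.4624
NOT x5 = 1 − 0.1600 = 0.8400
(x4 OR x3) AND NOT x5 = a·b on (0.4624, 0.8400) = 0.3884
NOT ((x4 OR x3) AND NOT x5) = 1 − 0.3884 = 0.6116
NOT x4 = 1 − 0.1600 = 0.8400
NOT x4 AND x4 = a·b on (0.8400, 0.1600) = 0.1344
(NOT x4 AND x4) OR x3 = a + b − a·b on (0.1344, 0.3600) = 0.4460
NOT ((x4 OR x3) AND NOT x5) OR ((NOT x4 AND x4) OR x3) = a + b − a·b on (0.6116, 0.4460) = 0.7848
NOT (NOT ((x4 OR x3) AND NOT x5) OR ((NOT x4 AND x4) OR x3)) = 1 − 0.7848 = 0.2152

0.215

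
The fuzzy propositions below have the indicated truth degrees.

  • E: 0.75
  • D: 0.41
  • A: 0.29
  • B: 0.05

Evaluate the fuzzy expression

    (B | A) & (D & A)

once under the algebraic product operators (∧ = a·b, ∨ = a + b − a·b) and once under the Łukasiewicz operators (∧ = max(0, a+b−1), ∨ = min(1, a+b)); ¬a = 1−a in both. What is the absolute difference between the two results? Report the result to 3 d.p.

0.039

Under algebraic product:
  B | A = a + b − a·b on (0.0500, 0.2900) = 0.3255
  D & A = a·b on (0.4100, 0.2900) = 0.1189
  (B | A) & (D & A) = a·b on (0.3255, 0.1189) = 0.0387
  → value = 0.0387
Under Łukasiewicz:
  B | A = min(1, a+b) on (0.05, 0.29) = 0.34
  D & A = max(0, a+b−1) on (0.41, 0.29) = 0.00
  (B | A) & (D & A) = max(0, a+b−1) on (0.34, 0.00) = 0.00
  → value = 0.0000
|0.0387 − 0.0000| = 0.039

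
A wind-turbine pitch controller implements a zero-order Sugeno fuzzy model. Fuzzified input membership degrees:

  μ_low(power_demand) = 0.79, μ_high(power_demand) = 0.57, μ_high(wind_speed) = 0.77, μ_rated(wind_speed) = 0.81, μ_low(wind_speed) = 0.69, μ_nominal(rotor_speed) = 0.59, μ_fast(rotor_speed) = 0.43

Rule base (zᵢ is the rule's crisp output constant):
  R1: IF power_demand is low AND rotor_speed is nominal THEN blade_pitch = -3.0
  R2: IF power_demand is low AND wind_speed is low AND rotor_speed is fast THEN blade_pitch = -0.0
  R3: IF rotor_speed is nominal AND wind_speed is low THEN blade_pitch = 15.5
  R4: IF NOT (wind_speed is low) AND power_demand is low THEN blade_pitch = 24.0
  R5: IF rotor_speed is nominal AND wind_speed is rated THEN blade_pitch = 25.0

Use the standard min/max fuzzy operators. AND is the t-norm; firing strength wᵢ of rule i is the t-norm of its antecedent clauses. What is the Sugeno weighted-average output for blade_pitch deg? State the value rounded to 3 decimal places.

11.779

R1 (z=-3.0): low=0.79, nominal=0.59; AND[min(a, b)] → w = 0.59
R2 (z=-0.0): low=0.79, low=0.69, fast=0.43; AND[min(a, b)] → w = 0.43
R3 (z=15.5): nominal=0.59, low=0.69; AND[min(a, b)] → w = 0.59
R4 (z=24.0): ¬low=1−0.69=0.31, low=0.79; AND[min(a, b)] → w = 0.31
R5 (z=25.0): nominal=0.59, rated=0.81; AND[min(a, b)] → w = 0.59
Weighted average = (0.59·-3.0 + 0.43·-0.0 + 0.59·15.5 + 0.31·24.0 + 0.59·25.0) / (0.59 + 0.43 + 0.59 + 0.31 + 0.59)
  = 29.5650 / 2.5100 = 11.779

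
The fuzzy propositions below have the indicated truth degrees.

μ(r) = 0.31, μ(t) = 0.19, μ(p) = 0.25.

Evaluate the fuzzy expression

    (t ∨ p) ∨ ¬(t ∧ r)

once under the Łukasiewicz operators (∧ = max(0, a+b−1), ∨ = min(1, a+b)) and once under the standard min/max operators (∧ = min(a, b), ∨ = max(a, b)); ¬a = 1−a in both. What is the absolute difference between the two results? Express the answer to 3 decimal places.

0.190

Under Łukasiewicz:
  t ∨ p = min(1, a+b) on (0.19, 0.25) = 0.44
  t ∧ r = max(0, a+b−1) on (0.19, 0.31) = 0.00
  ¬(t ∧ r) = 1 − 0.00 = 1.00
  (t ∨ p) ∨ ¬(t ∧ r) = min(1, a+b) on (0.44, 1.00) = 1.00
  → value = 1.0000
Under standard min/max:
  t ∨ p = max(a, b) on (0.19, 0.25) = 0.25
  t ∧ r = min(a, b) on (0.19, 0.31) = 0.19
  ¬(t ∧ r) = 1 − 0.19 = 0.81
  (t ∨ p) ∨ ¬(t ∧ r) = max(a, b) on (0.25, 0.81) = 0.81
  → value = 0.8100
|1.0000 − 0.8100| = 0.190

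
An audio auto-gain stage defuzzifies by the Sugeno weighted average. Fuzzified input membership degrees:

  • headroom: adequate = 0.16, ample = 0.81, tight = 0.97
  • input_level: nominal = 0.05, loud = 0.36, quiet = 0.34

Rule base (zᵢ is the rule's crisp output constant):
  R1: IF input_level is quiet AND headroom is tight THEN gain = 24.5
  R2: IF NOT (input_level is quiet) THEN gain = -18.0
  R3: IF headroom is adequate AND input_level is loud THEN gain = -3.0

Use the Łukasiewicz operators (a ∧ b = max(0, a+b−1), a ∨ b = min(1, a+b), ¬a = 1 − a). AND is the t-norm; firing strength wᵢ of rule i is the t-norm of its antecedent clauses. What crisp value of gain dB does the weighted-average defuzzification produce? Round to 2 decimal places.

R1 (z=24.5): quiet=0.34, tight=0.97; AND[max(0, a+b−1)] → w = 0.31
R2 (z=-18.0): ¬quiet=1−0.34=0.66 → w = 0.66
R3 (z=-3.0): adequate=0.16, loud=0.36; AND[max(0, a+b−1)] → w = 0.00
Weighted average = (0.31·24.5 + 0.66·-18.0 + 0.00·-3.0) / (0.31 + 0.66 + 0.00)
  = -4.2850 / 0.9700 = -4.42

-4.42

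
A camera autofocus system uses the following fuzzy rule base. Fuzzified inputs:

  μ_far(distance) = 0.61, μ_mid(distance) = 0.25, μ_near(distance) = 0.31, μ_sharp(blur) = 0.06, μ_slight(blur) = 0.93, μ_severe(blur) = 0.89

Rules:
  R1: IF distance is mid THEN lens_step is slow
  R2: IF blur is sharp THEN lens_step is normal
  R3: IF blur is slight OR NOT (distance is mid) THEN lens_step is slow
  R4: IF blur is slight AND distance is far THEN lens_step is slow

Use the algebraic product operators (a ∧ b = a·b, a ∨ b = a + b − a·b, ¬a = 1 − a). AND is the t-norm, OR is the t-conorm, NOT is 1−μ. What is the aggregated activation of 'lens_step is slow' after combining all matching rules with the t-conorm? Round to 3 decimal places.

R1: mid=0.25 → w = 0.2500
R2: sharp=0.06 → w = 0.0600
R3: slight=0.93, ¬mid=1−0.25=0.75; OR[a + b − a·b] → w = 0.9825
R4: slight=0.93, far=0.61; AND[a·b] → w = 0.5673
Rules with consequent 'slow': {R1, R3, R4} → strengths 0.2500, 0.9825, 0.5673
Aggregate via t-conorm [a + b − a·b]: 0.9943

0.994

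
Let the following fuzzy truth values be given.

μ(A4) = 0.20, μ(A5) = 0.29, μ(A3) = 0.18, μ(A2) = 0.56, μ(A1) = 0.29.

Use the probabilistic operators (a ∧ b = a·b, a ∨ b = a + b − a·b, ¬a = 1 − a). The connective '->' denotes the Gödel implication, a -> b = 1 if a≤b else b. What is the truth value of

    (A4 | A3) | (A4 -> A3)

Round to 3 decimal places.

A4 | A3 = a + b − a·b on (0.2000, 0.1800) = 0.3440
A4 -> A3  [Gödel: 1 if a≤b else b] with a=0.2000, b=0.1800 → 0.1800
(A4 | A3) | (A4 -> A3) = a + b − a·b on (0.3440, 0.1800) = 0.4621

0.462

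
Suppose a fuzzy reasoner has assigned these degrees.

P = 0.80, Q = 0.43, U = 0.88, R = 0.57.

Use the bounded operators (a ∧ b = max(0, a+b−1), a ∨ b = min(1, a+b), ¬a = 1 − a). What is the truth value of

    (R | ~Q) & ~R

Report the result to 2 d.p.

~Q = 1 − 0.43 = 0.57
R | ~Q = min(1, a+b) on (0.57, 0.57) = 1.00
~R = 1 − 0.57 = 0.43
(R | ~Q) & ~R = max(0, a+b−1) on (1.00, 0.43) = 0.43

0.43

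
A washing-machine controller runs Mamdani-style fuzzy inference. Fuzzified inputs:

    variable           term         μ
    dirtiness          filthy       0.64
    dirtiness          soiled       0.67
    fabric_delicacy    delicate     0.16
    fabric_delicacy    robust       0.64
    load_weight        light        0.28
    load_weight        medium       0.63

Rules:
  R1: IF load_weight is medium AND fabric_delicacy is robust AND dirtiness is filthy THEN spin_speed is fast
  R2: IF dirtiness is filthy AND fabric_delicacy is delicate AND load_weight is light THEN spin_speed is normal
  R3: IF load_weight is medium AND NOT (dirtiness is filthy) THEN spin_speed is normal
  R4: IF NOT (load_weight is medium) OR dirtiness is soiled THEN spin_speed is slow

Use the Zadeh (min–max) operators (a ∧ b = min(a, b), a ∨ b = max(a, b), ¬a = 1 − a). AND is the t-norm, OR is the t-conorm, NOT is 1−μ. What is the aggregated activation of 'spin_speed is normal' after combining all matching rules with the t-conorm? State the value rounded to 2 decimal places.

0.36

R1: medium=0.63, robust=0.64, filthy=0.64; AND[min(a, b)] → w = 0.63
R2: filthy=0.64, delicate=0.16, light=0.28; AND[min(a, b)] → w = 0.16
R3: medium=0.63, ¬filthy=1−0.64=0.36; AND[min(a, b)] → w = 0.36
R4: ¬medium=1−0.63=0.37, soiled=0.67; OR[max(a, b)] → w = 0.67
Rules with consequent 'normal': {R2, R3} → strengths 0.16, 0.36
Aggregate via t-conorm [max(a, b)]: 0.36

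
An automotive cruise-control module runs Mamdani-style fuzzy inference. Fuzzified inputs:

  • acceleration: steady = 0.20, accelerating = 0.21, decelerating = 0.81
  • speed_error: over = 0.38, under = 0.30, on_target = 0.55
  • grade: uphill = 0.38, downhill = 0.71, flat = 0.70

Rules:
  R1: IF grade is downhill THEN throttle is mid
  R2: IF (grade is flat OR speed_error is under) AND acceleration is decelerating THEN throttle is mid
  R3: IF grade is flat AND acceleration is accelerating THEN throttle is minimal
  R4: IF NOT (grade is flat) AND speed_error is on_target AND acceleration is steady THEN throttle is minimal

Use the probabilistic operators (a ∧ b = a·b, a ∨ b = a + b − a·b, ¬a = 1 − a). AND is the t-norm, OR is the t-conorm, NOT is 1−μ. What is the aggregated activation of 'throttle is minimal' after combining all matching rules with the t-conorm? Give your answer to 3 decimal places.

0.175

R1: downhill=0.71 → w = 0.7100
R2: (flat=0.70 OR under=0.30) = 0.7900; AND[a·b] with decelerating=0.81 → w = 0.6399
R3: flat=0.70, accelerating=0.21; AND[a·b] → w = 0.1470
R4: ¬flat=1−0.70=0.30, on_target=0.55, steady=0.20; AND[a·b] → w = 0.0330
Rules with consequent 'minimal': {R3, R4} → strengths 0.1470, 0.0330
Aggregate via t-conorm [a + b − a·b]: 0.1751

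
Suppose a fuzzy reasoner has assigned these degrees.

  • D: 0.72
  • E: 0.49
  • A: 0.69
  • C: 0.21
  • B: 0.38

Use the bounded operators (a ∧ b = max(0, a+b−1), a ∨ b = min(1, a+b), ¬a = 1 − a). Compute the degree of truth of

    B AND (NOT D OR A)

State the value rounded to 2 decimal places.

0.35

NOT D = 1 − 0.72 = 0.28
NOT D OR A = min(1, a+b) on (0.28, 0.69) = 0.97
B AND (NOT D OR A) = max(0, a+b−1) on (0.38, 0.97) = 0.35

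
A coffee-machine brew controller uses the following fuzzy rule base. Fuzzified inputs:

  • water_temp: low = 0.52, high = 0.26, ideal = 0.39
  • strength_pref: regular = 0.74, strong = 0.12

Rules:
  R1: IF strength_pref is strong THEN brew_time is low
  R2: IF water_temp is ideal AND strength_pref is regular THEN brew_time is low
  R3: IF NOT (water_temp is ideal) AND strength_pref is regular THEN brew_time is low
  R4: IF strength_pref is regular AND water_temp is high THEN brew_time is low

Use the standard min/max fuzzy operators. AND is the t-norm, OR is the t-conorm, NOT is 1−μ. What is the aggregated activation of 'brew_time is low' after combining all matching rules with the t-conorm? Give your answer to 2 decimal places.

R1: strong=0.12 → w = 0.12
R2: ideal=0.39, regular=0.74; AND[min(a, b)] → w = 0.39
R3: ¬ideal=1−0.39=0.61, regular=0.74; AND[min(a, b)] → w = 0.61
R4: regular=0.74, high=0.26; AND[min(a, b)] → w = 0.26
Rules with consequent 'low': {R1, R2, R3, R4} → strengths 0.12, 0.39, 0.61, 0.26
Aggregate via t-conorm [max(a, b)]: 0.61

0.61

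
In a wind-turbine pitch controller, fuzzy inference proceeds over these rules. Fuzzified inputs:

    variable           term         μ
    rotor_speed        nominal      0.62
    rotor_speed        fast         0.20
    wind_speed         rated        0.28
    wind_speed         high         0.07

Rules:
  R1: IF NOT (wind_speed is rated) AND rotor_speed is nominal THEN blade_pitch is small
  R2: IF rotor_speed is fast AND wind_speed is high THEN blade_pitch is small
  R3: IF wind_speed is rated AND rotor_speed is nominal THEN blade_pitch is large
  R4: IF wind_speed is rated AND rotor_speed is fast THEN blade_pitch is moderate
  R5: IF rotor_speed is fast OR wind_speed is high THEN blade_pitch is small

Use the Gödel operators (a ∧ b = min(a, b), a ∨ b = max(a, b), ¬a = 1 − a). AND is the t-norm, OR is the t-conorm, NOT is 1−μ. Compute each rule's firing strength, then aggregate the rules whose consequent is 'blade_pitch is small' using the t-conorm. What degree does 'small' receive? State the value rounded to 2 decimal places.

0.62

R1: ¬rated=1−0.28=0.72, nominal=0.62; AND[min(a, b)] → w = 0.62
R2: fast=0.20, high=0.07; AND[min(a, b)] → w = 0.07
R3: rated=0.28, nominal=0.62; AND[min(a, b)] → w = 0.28
R4: rated=0.28, fast=0.20; AND[min(a, b)] → w = 0.20
R5: fast=0.20, high=0.07; OR[max(a, b)] → w = 0.20
Rules with consequent 'small': {R1, R2, R5} → strengths 0.62, 0.07, 0.20
Aggregate via t-conorm [max(a, b)]: 0.62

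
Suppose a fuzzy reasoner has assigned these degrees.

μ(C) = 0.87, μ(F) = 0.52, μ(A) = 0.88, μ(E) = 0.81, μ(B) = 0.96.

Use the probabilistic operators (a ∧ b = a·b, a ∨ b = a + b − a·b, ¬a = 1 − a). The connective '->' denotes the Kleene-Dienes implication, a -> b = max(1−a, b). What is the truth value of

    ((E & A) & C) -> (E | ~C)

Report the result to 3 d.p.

E & A = a·b on (0.8100, 0.8800) = 0.7128
(E & A) & C = a·b on (0.7128, 0.8700) = 0.6201
~C = 1 − 0.8700 = 0.1300
E | ~C = a + b − a·b on (0.8100, 0.1300) = 0.8347
((E & A) & C) -> (E | ~C)  [Kleene-Dienes: max(1−a, b)] with a=0.6201, b=0.8347 → 0.8347

0.835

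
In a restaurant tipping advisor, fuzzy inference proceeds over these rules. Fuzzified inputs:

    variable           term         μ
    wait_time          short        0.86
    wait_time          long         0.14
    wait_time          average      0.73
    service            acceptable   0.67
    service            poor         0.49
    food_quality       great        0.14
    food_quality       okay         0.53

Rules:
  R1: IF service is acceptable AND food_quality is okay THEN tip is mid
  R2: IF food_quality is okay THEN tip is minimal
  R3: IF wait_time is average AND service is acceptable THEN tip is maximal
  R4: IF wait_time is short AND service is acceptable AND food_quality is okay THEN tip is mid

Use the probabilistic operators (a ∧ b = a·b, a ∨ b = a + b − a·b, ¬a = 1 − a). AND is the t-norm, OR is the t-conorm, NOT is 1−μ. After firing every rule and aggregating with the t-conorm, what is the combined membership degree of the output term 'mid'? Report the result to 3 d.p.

0.552

R1: acceptable=0.67, okay=0.53; AND[a·b] → w = 0.3551
R2: okay=0.53 → w = 0.5300
R3: average=0.73, acceptable=0.67; AND[a·b] → w = 0.4891
R4: short=0.86, acceptable=0.67, okay=0.53; AND[a·b] → w = 0.3054
Rules with consequent 'mid': {R1, R4} → strengths 0.3551, 0.3054
Aggregate via t-conorm [a + b − a·b]: 0.5520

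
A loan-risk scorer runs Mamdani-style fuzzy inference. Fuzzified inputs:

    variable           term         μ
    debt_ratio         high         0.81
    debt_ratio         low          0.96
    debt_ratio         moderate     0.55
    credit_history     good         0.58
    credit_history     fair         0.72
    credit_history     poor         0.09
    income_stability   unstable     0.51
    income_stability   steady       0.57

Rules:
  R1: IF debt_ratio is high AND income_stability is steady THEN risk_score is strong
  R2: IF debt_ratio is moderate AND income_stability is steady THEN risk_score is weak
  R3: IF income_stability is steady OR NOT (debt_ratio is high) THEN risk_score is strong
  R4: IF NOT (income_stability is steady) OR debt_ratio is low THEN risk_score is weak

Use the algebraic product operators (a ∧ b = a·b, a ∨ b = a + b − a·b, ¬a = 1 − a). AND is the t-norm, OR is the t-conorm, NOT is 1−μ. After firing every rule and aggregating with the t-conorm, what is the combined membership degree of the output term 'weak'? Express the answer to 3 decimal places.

R1: high=0.81, steady=0.57; AND[a·b] → w = 0.4617
R2: moderate=0.55, steady=0.57; AND[a·b] → w = 0.3135
R3: steady=0.57, ¬high=1−0.81=0.19; OR[a + b − a·b] → w = 0.6517
R4: ¬steady=1−0.57=0.43, low=0.96; OR[a + b − a·b] → w = 0.9772
Rules with consequent 'weak': {R2, R4} → strengths 0.3135, 0.9772
Aggregate via t-conorm [a + b − a·b]: 0.9843

0.984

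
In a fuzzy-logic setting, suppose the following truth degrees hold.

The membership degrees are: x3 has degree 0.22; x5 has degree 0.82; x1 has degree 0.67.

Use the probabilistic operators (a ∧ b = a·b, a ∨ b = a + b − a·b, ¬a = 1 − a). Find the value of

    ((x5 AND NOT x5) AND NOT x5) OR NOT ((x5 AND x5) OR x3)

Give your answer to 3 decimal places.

0.275

NOT x5 = 1 − 0.8200 = 0.1800
x5 AND NOT x5 = a·b on (0.8200, 0.1800) = 0.1476
NOT x5 = 1 − 0.8200 = 0.1800
(x5 AND NOT x5) AND NOT x5 = a·b on (0.1476, 0.1800) = 0.0266
x5 AND x5 = a·b on (0.8200, 0.8200) = 0.6724
(x5 AND x5) OR x3 = a + b − a·b on (0.6724, 0.2200) = 0.7445
NOT ((x5 AND x5) OR x3) = 1 − 0.7445 = 0.2555
((x5 AND NOT x5) AND NOT x5) OR NOT ((x5 AND x5) OR x3) = a + b − a·b on (0.0266, 0.2555) = 0.2753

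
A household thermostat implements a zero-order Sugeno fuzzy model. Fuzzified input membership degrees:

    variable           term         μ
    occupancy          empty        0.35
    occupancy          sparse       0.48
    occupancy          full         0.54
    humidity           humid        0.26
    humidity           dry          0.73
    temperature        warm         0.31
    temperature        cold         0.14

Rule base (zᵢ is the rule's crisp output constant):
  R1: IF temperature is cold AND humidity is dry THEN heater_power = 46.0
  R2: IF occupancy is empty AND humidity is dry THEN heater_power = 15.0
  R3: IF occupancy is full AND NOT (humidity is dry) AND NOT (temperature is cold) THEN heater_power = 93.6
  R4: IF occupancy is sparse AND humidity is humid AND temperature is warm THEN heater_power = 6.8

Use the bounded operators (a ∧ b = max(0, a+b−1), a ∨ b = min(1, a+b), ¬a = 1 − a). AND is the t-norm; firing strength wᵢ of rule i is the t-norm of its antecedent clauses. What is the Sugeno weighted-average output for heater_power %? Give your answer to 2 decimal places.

15.00

R1 (z=46.0): cold=0.14, dry=0.73; AND[max(0, a+b−1)] → w = 0.00
R2 (z=15.0): empty=0.35, dry=0.73; AND[max(0, a+b−1)] → w = 0.08
R3 (z=93.6): full=0.54, ¬dry=1−0.73=0.27, ¬cold=1−0.14=0.86; AND[max(0, a+b−1)] → w = 0.00
R4 (z=6.8): sparse=0.48, humid=0.26, warm=0.31; AND[max(0, a+b−1)] → w = 0.00
Weighted average = (0.00·46.0 + 0.08·15.0 + 0.00·93.6 + 0.00·6.8) / (0.00 + 0.08 + 0.00 + 0.00)
  = 1.2000 / 0.0800 = 15.00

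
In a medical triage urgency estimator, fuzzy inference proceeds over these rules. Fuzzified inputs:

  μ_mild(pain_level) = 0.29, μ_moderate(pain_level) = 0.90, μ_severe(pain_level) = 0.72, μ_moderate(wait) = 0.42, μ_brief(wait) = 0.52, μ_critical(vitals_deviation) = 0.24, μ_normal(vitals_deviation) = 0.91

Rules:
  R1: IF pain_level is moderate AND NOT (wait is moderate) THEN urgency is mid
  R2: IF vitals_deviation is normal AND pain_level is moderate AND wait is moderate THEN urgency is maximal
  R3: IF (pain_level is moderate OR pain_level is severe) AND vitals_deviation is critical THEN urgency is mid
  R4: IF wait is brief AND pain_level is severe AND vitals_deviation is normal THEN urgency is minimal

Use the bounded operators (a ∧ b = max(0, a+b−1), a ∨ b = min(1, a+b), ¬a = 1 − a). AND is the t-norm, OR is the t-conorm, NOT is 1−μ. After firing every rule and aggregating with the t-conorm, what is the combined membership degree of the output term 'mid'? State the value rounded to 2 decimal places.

R1: moderate=0.90, ¬moderate=1−0.42=0.58; AND[max(0, a+b−1)] → w = 0.48
R2: normal=0.91, moderate=0.90, moderate=0.42; AND[max(0, a+b−1)] → w = 0.23
R3: (moderate=0.90 OR severe=0.72) = 1.00; AND[max(0, a+b−1)] with critical=0.24 → w = 0.24
R4: brief=0.52, severe=0.72, normal=0.91; AND[max(0, a+b−1)] → w = 0.15
Rules with consequent 'mid': {R1, R3} → strengths 0.48, 0.24
Aggregate via t-conorm [min(1, a+b)]: 0.72

0.72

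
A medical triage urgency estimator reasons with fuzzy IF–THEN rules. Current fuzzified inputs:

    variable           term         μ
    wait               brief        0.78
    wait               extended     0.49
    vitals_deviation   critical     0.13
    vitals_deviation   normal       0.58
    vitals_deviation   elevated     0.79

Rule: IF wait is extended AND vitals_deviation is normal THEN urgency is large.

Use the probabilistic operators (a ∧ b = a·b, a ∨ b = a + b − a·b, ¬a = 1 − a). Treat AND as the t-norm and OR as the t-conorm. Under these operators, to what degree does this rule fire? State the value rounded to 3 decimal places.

firing strength: extended=0.49, normal=0.58; AND[a·b] → w = 0.2842

0.284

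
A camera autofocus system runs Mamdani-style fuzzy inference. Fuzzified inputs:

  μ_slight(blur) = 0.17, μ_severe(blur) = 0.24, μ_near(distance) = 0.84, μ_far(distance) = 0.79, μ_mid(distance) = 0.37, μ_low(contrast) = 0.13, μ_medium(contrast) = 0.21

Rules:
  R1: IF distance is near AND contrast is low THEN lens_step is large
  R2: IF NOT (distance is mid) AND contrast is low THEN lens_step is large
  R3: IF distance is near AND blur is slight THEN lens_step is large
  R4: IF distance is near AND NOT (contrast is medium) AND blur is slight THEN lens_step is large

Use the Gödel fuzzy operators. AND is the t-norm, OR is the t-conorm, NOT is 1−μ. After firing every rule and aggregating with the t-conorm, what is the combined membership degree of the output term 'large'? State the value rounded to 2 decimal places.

0.17

R1: near=0.84, low=0.13; AND[min(a, b)] → w = 0.13
R2: ¬mid=1−0.37=0.63, low=0.13; AND[min(a, b)] → w = 0.13
R3: near=0.84, slight=0.17; AND[min(a, b)] → w = 0.17
R4: near=0.84, ¬medium=1−0.21=0.79, slight=0.17; AND[min(a, b)] → w = 0.17
Rules with consequent 'large': {R1, R2, R3, R4} → strengths 0.13, 0.13, 0.17, 0.17
Aggregate via t-conorm [max(a, b)]: 0.17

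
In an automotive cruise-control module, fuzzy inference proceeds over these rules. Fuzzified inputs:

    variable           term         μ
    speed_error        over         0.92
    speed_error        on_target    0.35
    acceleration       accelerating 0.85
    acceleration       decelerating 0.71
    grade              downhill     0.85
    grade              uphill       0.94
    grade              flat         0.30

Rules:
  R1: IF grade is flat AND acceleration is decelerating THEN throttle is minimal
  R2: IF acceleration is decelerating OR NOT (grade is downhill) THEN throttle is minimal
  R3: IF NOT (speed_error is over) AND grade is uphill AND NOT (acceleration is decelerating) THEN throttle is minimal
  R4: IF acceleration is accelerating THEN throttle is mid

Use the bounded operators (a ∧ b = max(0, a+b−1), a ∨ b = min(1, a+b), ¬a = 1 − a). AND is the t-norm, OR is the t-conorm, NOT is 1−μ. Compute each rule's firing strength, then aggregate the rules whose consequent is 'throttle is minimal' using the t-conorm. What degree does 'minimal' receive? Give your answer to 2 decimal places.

0.87

R1: flat=0.30, decelerating=0.71; AND[max(0, a+b−1)] → w = 0.01
R2: decelerating=0.71, ¬downhill=1−0.85=0.15; OR[min(1, a+b)] → w = 0.86
R3: ¬over=1−0.92=0.08, uphill=0.94, ¬decelerating=1−0.71=0.29; AND[max(0, a+b−1)] → w = 0.00
R4: accelerating=0.85 → w = 0.85
Rules with consequent 'minimal': {R1, R2, R3} → strengths 0.01, 0.86, 0.00
Aggregate via t-conorm [min(1, a+b)]: 0.87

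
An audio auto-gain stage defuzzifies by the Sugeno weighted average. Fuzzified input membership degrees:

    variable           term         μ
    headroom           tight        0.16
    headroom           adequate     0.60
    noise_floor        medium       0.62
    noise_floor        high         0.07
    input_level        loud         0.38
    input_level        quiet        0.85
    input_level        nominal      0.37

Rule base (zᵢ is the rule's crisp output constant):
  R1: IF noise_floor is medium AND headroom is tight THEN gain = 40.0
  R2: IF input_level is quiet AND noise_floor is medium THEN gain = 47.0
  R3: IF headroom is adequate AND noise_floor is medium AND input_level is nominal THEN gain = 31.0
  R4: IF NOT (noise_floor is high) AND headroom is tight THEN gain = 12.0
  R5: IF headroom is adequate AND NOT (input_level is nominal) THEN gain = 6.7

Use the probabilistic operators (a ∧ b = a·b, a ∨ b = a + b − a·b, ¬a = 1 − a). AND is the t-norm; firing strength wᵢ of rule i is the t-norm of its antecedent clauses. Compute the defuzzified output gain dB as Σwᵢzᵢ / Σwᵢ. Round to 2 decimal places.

R1 (z=40.0): medium=0.62, tight=0.16; AND[a·b] → w = 0.0992
R2 (z=47.0): quiet=0.85, medium=0.62; AND[a·b] → w = 0.5270
R3 (z=31.0): adequate=0.60, medium=0.62, nominal=0.37; AND[a·b] → w = 0.1376
R4 (z=12.0): ¬high=1−0.07=0.93, tight=0.16; AND[a·b] → w = 0.1488
R5 (z=6.7): adequate=0.60, ¬nominal=1−0.37=0.63; AND[a·b] → w = 0.3780
Weighted average = (0.0992·40.0 + 0.5270·47.0 + 0.1376·31.0 + 0.1488·12.0 + 0.3780·6.7) / (0.0992 + 0.5270 + 0.1376 + 0.1488 + 0.3780)
  = 37.3220 / 1.2906 = 28.92

28.92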